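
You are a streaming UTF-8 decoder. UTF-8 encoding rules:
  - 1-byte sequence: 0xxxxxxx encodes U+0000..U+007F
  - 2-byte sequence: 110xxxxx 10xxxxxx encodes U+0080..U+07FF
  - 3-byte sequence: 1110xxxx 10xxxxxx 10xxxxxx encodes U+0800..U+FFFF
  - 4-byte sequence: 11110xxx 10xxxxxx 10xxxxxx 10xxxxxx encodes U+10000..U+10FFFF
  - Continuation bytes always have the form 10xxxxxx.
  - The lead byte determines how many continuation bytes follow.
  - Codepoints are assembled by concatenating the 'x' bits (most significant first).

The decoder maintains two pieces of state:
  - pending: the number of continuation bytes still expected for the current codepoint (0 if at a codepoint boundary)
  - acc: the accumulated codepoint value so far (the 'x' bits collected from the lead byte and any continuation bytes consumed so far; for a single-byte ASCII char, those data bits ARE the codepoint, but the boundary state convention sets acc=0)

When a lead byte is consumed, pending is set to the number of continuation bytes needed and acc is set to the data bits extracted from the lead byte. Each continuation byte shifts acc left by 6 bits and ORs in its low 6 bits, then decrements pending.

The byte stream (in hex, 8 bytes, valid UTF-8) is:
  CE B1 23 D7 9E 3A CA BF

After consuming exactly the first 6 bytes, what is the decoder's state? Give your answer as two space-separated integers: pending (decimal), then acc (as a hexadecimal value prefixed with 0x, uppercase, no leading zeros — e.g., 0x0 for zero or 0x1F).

Byte[0]=CE: 2-byte lead. pending=1, acc=0xE
Byte[1]=B1: continuation. acc=(acc<<6)|0x31=0x3B1, pending=0
Byte[2]=23: 1-byte. pending=0, acc=0x0
Byte[3]=D7: 2-byte lead. pending=1, acc=0x17
Byte[4]=9E: continuation. acc=(acc<<6)|0x1E=0x5DE, pending=0
Byte[5]=3A: 1-byte. pending=0, acc=0x0

Answer: 0 0x0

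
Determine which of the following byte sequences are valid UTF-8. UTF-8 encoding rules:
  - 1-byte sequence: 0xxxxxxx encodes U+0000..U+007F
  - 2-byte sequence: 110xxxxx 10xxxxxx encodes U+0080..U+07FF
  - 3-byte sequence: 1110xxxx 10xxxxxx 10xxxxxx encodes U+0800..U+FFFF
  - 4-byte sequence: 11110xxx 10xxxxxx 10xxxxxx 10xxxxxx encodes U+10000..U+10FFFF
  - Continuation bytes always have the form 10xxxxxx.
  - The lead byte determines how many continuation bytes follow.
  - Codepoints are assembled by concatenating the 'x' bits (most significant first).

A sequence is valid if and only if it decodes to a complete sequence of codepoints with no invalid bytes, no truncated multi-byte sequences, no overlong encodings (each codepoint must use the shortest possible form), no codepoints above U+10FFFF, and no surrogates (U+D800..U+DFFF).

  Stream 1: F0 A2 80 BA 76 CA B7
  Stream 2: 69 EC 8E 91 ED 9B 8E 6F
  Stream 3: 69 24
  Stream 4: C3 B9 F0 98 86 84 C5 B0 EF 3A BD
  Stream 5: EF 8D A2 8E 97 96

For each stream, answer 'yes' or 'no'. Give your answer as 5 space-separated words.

Answer: yes yes yes no no

Derivation:
Stream 1: decodes cleanly. VALID
Stream 2: decodes cleanly. VALID
Stream 3: decodes cleanly. VALID
Stream 4: error at byte offset 9. INVALID
Stream 5: error at byte offset 3. INVALID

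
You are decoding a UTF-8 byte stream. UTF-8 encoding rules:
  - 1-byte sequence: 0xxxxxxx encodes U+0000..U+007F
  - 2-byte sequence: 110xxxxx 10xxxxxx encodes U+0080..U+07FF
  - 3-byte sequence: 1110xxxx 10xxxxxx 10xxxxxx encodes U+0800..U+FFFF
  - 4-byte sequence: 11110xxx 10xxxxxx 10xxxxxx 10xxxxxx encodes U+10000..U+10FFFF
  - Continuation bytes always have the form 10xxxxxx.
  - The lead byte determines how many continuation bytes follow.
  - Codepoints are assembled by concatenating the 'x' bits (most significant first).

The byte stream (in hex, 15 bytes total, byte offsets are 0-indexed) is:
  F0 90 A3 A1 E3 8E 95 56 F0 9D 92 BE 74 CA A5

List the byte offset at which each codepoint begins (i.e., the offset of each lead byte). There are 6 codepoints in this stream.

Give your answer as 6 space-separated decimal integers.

Byte[0]=F0: 4-byte lead, need 3 cont bytes. acc=0x0
Byte[1]=90: continuation. acc=(acc<<6)|0x10=0x10
Byte[2]=A3: continuation. acc=(acc<<6)|0x23=0x423
Byte[3]=A1: continuation. acc=(acc<<6)|0x21=0x108E1
Completed: cp=U+108E1 (starts at byte 0)
Byte[4]=E3: 3-byte lead, need 2 cont bytes. acc=0x3
Byte[5]=8E: continuation. acc=(acc<<6)|0x0E=0xCE
Byte[6]=95: continuation. acc=(acc<<6)|0x15=0x3395
Completed: cp=U+3395 (starts at byte 4)
Byte[7]=56: 1-byte ASCII. cp=U+0056
Byte[8]=F0: 4-byte lead, need 3 cont bytes. acc=0x0
Byte[9]=9D: continuation. acc=(acc<<6)|0x1D=0x1D
Byte[10]=92: continuation. acc=(acc<<6)|0x12=0x752
Byte[11]=BE: continuation. acc=(acc<<6)|0x3E=0x1D4BE
Completed: cp=U+1D4BE (starts at byte 8)
Byte[12]=74: 1-byte ASCII. cp=U+0074
Byte[13]=CA: 2-byte lead, need 1 cont bytes. acc=0xA
Byte[14]=A5: continuation. acc=(acc<<6)|0x25=0x2A5
Completed: cp=U+02A5 (starts at byte 13)

Answer: 0 4 7 8 12 13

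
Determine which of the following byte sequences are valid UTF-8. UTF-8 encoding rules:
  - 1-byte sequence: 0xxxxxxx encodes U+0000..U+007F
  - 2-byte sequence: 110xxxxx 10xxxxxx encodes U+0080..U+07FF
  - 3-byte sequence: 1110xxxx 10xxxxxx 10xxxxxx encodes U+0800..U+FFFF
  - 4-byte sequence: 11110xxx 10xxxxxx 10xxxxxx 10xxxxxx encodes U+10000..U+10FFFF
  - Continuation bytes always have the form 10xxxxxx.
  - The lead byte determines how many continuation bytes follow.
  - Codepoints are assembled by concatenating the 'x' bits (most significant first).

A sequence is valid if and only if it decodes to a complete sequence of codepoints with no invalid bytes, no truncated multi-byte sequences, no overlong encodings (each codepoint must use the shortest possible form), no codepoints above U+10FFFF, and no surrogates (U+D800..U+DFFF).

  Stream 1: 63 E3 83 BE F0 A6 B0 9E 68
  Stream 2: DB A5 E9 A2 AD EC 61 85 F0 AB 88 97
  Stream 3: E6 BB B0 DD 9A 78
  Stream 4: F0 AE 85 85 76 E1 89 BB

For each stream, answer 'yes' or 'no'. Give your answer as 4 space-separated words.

Answer: yes no yes yes

Derivation:
Stream 1: decodes cleanly. VALID
Stream 2: error at byte offset 6. INVALID
Stream 3: decodes cleanly. VALID
Stream 4: decodes cleanly. VALID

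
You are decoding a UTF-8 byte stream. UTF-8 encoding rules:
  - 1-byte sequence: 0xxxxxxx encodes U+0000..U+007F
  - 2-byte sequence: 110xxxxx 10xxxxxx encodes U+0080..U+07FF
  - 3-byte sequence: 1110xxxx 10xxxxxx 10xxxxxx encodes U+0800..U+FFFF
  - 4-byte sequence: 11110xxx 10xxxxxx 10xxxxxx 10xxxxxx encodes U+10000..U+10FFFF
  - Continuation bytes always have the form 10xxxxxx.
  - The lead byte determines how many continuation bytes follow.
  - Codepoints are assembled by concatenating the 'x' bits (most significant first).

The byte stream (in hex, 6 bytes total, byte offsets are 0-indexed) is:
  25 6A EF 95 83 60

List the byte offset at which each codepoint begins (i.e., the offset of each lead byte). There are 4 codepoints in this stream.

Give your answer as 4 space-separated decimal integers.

Byte[0]=25: 1-byte ASCII. cp=U+0025
Byte[1]=6A: 1-byte ASCII. cp=U+006A
Byte[2]=EF: 3-byte lead, need 2 cont bytes. acc=0xF
Byte[3]=95: continuation. acc=(acc<<6)|0x15=0x3D5
Byte[4]=83: continuation. acc=(acc<<6)|0x03=0xF543
Completed: cp=U+F543 (starts at byte 2)
Byte[5]=60: 1-byte ASCII. cp=U+0060

Answer: 0 1 2 5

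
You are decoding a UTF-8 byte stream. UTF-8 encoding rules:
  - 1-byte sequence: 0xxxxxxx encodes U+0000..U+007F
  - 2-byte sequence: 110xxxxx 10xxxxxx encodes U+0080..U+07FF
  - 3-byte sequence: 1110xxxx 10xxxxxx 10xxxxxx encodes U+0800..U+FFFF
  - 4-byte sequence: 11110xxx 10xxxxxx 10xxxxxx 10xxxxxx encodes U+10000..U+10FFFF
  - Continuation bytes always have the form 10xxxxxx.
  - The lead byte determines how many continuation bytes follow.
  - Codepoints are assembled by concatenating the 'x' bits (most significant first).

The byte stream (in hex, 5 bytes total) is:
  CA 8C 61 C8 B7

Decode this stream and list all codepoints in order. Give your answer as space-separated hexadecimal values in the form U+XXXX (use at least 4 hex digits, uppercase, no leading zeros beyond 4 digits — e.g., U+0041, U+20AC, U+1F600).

Byte[0]=CA: 2-byte lead, need 1 cont bytes. acc=0xA
Byte[1]=8C: continuation. acc=(acc<<6)|0x0C=0x28C
Completed: cp=U+028C (starts at byte 0)
Byte[2]=61: 1-byte ASCII. cp=U+0061
Byte[3]=C8: 2-byte lead, need 1 cont bytes. acc=0x8
Byte[4]=B7: continuation. acc=(acc<<6)|0x37=0x237
Completed: cp=U+0237 (starts at byte 3)

Answer: U+028C U+0061 U+0237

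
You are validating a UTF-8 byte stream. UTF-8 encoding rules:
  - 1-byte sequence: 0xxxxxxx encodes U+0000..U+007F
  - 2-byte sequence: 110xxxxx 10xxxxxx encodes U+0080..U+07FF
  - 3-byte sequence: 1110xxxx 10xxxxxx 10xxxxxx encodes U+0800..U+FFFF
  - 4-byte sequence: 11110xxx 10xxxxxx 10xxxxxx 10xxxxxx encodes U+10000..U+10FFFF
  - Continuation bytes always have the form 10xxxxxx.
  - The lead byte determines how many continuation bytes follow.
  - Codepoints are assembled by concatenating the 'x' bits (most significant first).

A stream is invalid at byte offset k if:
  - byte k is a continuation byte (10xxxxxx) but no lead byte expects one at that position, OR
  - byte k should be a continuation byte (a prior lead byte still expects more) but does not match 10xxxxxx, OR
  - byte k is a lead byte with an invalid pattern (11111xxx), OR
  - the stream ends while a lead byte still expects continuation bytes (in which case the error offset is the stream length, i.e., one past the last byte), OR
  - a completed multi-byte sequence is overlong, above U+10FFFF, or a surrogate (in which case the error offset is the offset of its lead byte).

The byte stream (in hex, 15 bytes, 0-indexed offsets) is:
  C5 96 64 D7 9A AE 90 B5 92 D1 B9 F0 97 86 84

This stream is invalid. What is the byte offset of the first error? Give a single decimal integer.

Answer: 5

Derivation:
Byte[0]=C5: 2-byte lead, need 1 cont bytes. acc=0x5
Byte[1]=96: continuation. acc=(acc<<6)|0x16=0x156
Completed: cp=U+0156 (starts at byte 0)
Byte[2]=64: 1-byte ASCII. cp=U+0064
Byte[3]=D7: 2-byte lead, need 1 cont bytes. acc=0x17
Byte[4]=9A: continuation. acc=(acc<<6)|0x1A=0x5DA
Completed: cp=U+05DA (starts at byte 3)
Byte[5]=AE: INVALID lead byte (not 0xxx/110x/1110/11110)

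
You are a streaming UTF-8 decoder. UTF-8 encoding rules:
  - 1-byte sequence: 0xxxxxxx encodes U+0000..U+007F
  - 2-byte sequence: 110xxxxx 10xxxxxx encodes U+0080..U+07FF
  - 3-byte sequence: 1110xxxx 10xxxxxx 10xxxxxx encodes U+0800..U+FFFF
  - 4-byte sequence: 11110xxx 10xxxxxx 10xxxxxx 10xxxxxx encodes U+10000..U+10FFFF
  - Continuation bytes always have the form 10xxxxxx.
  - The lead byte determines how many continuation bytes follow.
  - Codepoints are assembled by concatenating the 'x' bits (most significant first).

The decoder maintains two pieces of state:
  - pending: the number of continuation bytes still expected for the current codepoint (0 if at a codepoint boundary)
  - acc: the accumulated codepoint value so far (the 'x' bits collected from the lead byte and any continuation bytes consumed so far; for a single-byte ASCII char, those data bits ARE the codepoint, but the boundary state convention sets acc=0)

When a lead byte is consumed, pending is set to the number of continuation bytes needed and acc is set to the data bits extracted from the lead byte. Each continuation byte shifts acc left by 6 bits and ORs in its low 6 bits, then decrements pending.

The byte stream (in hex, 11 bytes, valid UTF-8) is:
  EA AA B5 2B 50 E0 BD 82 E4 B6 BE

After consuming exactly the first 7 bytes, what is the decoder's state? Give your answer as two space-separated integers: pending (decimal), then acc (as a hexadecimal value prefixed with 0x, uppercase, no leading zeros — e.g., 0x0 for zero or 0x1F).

Byte[0]=EA: 3-byte lead. pending=2, acc=0xA
Byte[1]=AA: continuation. acc=(acc<<6)|0x2A=0x2AA, pending=1
Byte[2]=B5: continuation. acc=(acc<<6)|0x35=0xAAB5, pending=0
Byte[3]=2B: 1-byte. pending=0, acc=0x0
Byte[4]=50: 1-byte. pending=0, acc=0x0
Byte[5]=E0: 3-byte lead. pending=2, acc=0x0
Byte[6]=BD: continuation. acc=(acc<<6)|0x3D=0x3D, pending=1

Answer: 1 0x3D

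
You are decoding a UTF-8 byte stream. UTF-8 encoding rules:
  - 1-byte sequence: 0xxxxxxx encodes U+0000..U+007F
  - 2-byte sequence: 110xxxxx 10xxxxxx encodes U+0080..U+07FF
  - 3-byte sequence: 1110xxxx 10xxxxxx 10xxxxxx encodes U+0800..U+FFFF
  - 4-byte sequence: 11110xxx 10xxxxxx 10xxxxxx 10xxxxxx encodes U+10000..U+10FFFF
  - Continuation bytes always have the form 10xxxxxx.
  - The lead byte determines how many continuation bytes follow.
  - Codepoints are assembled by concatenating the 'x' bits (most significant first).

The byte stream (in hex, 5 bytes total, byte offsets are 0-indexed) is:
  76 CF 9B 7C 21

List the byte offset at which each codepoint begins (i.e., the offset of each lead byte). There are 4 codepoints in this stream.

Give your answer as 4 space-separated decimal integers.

Answer: 0 1 3 4

Derivation:
Byte[0]=76: 1-byte ASCII. cp=U+0076
Byte[1]=CF: 2-byte lead, need 1 cont bytes. acc=0xF
Byte[2]=9B: continuation. acc=(acc<<6)|0x1B=0x3DB
Completed: cp=U+03DB (starts at byte 1)
Byte[3]=7C: 1-byte ASCII. cp=U+007C
Byte[4]=21: 1-byte ASCII. cp=U+0021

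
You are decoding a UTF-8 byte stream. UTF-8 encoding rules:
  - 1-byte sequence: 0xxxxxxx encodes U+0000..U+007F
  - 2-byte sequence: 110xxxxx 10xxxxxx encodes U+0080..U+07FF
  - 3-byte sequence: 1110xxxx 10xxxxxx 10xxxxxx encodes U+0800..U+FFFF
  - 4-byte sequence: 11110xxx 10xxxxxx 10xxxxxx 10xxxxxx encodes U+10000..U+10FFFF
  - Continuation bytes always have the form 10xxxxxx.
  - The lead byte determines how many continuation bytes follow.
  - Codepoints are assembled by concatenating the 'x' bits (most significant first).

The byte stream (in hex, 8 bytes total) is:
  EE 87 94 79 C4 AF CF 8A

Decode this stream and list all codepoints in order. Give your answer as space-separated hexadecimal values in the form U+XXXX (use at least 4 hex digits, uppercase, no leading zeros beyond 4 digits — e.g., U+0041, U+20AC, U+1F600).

Answer: U+E1D4 U+0079 U+012F U+03CA

Derivation:
Byte[0]=EE: 3-byte lead, need 2 cont bytes. acc=0xE
Byte[1]=87: continuation. acc=(acc<<6)|0x07=0x387
Byte[2]=94: continuation. acc=(acc<<6)|0x14=0xE1D4
Completed: cp=U+E1D4 (starts at byte 0)
Byte[3]=79: 1-byte ASCII. cp=U+0079
Byte[4]=C4: 2-byte lead, need 1 cont bytes. acc=0x4
Byte[5]=AF: continuation. acc=(acc<<6)|0x2F=0x12F
Completed: cp=U+012F (starts at byte 4)
Byte[6]=CF: 2-byte lead, need 1 cont bytes. acc=0xF
Byte[7]=8A: continuation. acc=(acc<<6)|0x0A=0x3CA
Completed: cp=U+03CA (starts at byte 6)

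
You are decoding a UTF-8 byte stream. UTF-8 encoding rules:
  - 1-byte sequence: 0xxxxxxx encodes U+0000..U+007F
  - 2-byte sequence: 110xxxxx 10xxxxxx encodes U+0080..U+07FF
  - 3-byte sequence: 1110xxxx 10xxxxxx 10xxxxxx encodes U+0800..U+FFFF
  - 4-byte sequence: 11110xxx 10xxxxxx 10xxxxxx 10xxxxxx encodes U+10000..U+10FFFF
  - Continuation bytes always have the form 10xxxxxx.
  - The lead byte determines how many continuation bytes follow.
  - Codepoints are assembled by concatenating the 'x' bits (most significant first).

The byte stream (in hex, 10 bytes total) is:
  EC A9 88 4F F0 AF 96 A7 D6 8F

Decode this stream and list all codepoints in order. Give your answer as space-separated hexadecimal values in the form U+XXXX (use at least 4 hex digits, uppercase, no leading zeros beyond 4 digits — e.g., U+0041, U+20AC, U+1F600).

Answer: U+CA48 U+004F U+2F5A7 U+058F

Derivation:
Byte[0]=EC: 3-byte lead, need 2 cont bytes. acc=0xC
Byte[1]=A9: continuation. acc=(acc<<6)|0x29=0x329
Byte[2]=88: continuation. acc=(acc<<6)|0x08=0xCA48
Completed: cp=U+CA48 (starts at byte 0)
Byte[3]=4F: 1-byte ASCII. cp=U+004F
Byte[4]=F0: 4-byte lead, need 3 cont bytes. acc=0x0
Byte[5]=AF: continuation. acc=(acc<<6)|0x2F=0x2F
Byte[6]=96: continuation. acc=(acc<<6)|0x16=0xBD6
Byte[7]=A7: continuation. acc=(acc<<6)|0x27=0x2F5A7
Completed: cp=U+2F5A7 (starts at byte 4)
Byte[8]=D6: 2-byte lead, need 1 cont bytes. acc=0x16
Byte[9]=8F: continuation. acc=(acc<<6)|0x0F=0x58F
Completed: cp=U+058F (starts at byte 8)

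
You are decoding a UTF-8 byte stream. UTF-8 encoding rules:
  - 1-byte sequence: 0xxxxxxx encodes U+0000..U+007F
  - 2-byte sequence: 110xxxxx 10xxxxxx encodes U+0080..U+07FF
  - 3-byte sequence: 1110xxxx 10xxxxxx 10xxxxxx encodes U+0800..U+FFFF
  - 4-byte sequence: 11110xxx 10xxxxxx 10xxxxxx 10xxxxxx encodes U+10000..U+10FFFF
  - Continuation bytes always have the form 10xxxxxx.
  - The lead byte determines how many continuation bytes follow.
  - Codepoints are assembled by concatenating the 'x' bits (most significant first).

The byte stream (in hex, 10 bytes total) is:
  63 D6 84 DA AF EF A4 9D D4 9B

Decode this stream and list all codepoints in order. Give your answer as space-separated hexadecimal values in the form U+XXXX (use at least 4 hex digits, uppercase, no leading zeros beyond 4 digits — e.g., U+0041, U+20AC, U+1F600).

Byte[0]=63: 1-byte ASCII. cp=U+0063
Byte[1]=D6: 2-byte lead, need 1 cont bytes. acc=0x16
Byte[2]=84: continuation. acc=(acc<<6)|0x04=0x584
Completed: cp=U+0584 (starts at byte 1)
Byte[3]=DA: 2-byte lead, need 1 cont bytes. acc=0x1A
Byte[4]=AF: continuation. acc=(acc<<6)|0x2F=0x6AF
Completed: cp=U+06AF (starts at byte 3)
Byte[5]=EF: 3-byte lead, need 2 cont bytes. acc=0xF
Byte[6]=A4: continuation. acc=(acc<<6)|0x24=0x3E4
Byte[7]=9D: continuation. acc=(acc<<6)|0x1D=0xF91D
Completed: cp=U+F91D (starts at byte 5)
Byte[8]=D4: 2-byte lead, need 1 cont bytes. acc=0x14
Byte[9]=9B: continuation. acc=(acc<<6)|0x1B=0x51B
Completed: cp=U+051B (starts at byte 8)

Answer: U+0063 U+0584 U+06AF U+F91D U+051B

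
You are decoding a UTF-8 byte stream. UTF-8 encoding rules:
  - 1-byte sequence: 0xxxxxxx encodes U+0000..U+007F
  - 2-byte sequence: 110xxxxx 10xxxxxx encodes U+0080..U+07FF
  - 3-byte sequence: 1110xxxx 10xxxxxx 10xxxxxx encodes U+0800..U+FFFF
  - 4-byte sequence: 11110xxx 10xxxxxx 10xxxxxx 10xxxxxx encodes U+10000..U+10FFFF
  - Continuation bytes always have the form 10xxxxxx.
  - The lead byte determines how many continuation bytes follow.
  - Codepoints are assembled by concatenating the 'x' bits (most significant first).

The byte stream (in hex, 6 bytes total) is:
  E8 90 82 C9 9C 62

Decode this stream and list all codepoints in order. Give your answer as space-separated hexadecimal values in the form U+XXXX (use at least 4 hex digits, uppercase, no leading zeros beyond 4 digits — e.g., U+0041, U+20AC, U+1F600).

Byte[0]=E8: 3-byte lead, need 2 cont bytes. acc=0x8
Byte[1]=90: continuation. acc=(acc<<6)|0x10=0x210
Byte[2]=82: continuation. acc=(acc<<6)|0x02=0x8402
Completed: cp=U+8402 (starts at byte 0)
Byte[3]=C9: 2-byte lead, need 1 cont bytes. acc=0x9
Byte[4]=9C: continuation. acc=(acc<<6)|0x1C=0x25C
Completed: cp=U+025C (starts at byte 3)
Byte[5]=62: 1-byte ASCII. cp=U+0062

Answer: U+8402 U+025C U+0062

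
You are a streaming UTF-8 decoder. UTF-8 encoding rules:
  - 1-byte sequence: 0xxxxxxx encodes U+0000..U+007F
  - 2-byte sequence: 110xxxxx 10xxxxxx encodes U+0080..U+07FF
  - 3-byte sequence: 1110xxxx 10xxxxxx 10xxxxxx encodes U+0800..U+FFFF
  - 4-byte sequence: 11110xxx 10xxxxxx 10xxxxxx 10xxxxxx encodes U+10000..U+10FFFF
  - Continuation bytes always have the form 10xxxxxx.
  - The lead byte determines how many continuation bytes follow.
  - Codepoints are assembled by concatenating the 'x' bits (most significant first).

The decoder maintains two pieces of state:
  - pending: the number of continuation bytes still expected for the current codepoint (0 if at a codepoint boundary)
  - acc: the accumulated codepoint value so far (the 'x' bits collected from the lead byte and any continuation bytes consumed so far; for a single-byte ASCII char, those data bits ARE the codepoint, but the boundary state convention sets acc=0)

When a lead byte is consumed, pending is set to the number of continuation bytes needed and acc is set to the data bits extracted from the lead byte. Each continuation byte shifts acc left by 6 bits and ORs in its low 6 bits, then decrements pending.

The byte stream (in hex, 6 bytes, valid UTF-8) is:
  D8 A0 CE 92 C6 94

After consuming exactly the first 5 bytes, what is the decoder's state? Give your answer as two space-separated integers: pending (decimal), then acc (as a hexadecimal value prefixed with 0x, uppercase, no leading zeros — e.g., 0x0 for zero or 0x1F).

Byte[0]=D8: 2-byte lead. pending=1, acc=0x18
Byte[1]=A0: continuation. acc=(acc<<6)|0x20=0x620, pending=0
Byte[2]=CE: 2-byte lead. pending=1, acc=0xE
Byte[3]=92: continuation. acc=(acc<<6)|0x12=0x392, pending=0
Byte[4]=C6: 2-byte lead. pending=1, acc=0x6

Answer: 1 0x6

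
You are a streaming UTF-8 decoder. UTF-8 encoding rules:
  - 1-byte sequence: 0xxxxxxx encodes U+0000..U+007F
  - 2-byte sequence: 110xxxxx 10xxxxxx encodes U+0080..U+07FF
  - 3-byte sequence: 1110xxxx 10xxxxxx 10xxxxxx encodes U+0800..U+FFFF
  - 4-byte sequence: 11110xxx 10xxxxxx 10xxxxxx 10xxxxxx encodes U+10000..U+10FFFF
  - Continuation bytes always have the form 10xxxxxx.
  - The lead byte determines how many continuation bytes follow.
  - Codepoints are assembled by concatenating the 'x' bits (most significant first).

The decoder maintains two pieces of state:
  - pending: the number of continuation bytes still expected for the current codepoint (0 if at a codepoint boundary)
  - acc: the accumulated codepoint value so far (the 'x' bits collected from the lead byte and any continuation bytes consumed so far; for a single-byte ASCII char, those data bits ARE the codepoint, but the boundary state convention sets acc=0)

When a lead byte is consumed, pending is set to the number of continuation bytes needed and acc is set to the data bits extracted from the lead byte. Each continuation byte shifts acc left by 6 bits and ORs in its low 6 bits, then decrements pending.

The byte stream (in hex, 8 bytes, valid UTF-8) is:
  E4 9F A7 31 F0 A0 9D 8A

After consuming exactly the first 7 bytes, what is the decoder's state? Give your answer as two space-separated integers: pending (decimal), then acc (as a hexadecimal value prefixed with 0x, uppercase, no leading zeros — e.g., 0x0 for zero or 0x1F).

Byte[0]=E4: 3-byte lead. pending=2, acc=0x4
Byte[1]=9F: continuation. acc=(acc<<6)|0x1F=0x11F, pending=1
Byte[2]=A7: continuation. acc=(acc<<6)|0x27=0x47E7, pending=0
Byte[3]=31: 1-byte. pending=0, acc=0x0
Byte[4]=F0: 4-byte lead. pending=3, acc=0x0
Byte[5]=A0: continuation. acc=(acc<<6)|0x20=0x20, pending=2
Byte[6]=9D: continuation. acc=(acc<<6)|0x1D=0x81D, pending=1

Answer: 1 0x81D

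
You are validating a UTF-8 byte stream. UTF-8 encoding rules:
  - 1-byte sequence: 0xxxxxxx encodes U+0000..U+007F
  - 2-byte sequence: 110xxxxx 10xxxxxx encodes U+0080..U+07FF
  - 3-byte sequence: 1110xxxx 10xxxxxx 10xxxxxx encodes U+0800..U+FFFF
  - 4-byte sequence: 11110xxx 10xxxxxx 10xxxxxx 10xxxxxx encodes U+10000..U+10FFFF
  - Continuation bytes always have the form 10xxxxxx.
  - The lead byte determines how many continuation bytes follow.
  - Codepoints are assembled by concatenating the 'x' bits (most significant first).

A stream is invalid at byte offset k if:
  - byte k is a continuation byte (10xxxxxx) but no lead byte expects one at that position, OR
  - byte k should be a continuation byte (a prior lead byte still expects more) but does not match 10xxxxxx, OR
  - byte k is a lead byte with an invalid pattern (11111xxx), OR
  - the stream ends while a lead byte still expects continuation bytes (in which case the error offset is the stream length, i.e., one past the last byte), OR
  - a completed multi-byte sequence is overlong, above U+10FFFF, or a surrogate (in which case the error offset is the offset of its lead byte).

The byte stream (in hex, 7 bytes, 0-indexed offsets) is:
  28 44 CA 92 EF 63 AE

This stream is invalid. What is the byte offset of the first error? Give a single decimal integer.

Byte[0]=28: 1-byte ASCII. cp=U+0028
Byte[1]=44: 1-byte ASCII. cp=U+0044
Byte[2]=CA: 2-byte lead, need 1 cont bytes. acc=0xA
Byte[3]=92: continuation. acc=(acc<<6)|0x12=0x292
Completed: cp=U+0292 (starts at byte 2)
Byte[4]=EF: 3-byte lead, need 2 cont bytes. acc=0xF
Byte[5]=63: expected 10xxxxxx continuation. INVALID

Answer: 5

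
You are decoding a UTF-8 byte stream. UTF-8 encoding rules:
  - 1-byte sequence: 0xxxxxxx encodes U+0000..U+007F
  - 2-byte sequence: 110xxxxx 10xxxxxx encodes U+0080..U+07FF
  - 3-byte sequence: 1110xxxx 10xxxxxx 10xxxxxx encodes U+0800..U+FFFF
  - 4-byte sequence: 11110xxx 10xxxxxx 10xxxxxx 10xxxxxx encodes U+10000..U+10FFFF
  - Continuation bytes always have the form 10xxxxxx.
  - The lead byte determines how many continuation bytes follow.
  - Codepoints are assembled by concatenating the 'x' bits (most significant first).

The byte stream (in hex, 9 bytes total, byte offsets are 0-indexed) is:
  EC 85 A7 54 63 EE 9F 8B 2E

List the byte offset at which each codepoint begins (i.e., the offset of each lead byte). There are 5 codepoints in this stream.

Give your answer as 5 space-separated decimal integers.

Answer: 0 3 4 5 8

Derivation:
Byte[0]=EC: 3-byte lead, need 2 cont bytes. acc=0xC
Byte[1]=85: continuation. acc=(acc<<6)|0x05=0x305
Byte[2]=A7: continuation. acc=(acc<<6)|0x27=0xC167
Completed: cp=U+C167 (starts at byte 0)
Byte[3]=54: 1-byte ASCII. cp=U+0054
Byte[4]=63: 1-byte ASCII. cp=U+0063
Byte[5]=EE: 3-byte lead, need 2 cont bytes. acc=0xE
Byte[6]=9F: continuation. acc=(acc<<6)|0x1F=0x39F
Byte[7]=8B: continuation. acc=(acc<<6)|0x0B=0xE7CB
Completed: cp=U+E7CB (starts at byte 5)
Byte[8]=2E: 1-byte ASCII. cp=U+002E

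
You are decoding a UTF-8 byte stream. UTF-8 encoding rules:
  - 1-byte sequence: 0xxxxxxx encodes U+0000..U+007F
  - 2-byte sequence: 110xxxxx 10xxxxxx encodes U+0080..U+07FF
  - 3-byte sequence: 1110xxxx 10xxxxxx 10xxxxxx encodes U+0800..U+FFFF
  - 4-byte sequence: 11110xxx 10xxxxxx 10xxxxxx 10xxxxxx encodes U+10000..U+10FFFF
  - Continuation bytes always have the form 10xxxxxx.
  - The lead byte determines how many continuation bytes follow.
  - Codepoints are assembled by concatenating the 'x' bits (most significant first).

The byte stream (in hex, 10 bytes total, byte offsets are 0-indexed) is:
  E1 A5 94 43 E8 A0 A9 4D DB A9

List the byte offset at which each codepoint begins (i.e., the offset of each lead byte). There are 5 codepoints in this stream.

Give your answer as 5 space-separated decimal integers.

Byte[0]=E1: 3-byte lead, need 2 cont bytes. acc=0x1
Byte[1]=A5: continuation. acc=(acc<<6)|0x25=0x65
Byte[2]=94: continuation. acc=(acc<<6)|0x14=0x1954
Completed: cp=U+1954 (starts at byte 0)
Byte[3]=43: 1-byte ASCII. cp=U+0043
Byte[4]=E8: 3-byte lead, need 2 cont bytes. acc=0x8
Byte[5]=A0: continuation. acc=(acc<<6)|0x20=0x220
Byte[6]=A9: continuation. acc=(acc<<6)|0x29=0x8829
Completed: cp=U+8829 (starts at byte 4)
Byte[7]=4D: 1-byte ASCII. cp=U+004D
Byte[8]=DB: 2-byte lead, need 1 cont bytes. acc=0x1B
Byte[9]=A9: continuation. acc=(acc<<6)|0x29=0x6E9
Completed: cp=U+06E9 (starts at byte 8)

Answer: 0 3 4 7 8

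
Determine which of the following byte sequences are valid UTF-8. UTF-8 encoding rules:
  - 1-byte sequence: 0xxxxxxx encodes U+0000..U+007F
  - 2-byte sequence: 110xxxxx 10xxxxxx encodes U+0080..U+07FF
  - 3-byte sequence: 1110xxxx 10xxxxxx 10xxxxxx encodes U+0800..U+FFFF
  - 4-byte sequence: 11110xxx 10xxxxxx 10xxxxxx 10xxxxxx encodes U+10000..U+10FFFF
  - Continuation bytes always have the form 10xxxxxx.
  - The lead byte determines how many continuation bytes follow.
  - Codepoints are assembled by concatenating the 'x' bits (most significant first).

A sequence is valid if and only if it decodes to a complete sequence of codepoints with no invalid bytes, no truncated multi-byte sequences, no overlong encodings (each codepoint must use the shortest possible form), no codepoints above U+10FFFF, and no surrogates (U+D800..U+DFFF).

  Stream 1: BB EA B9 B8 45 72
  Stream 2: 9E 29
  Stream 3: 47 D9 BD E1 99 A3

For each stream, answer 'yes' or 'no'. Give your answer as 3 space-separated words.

Stream 1: error at byte offset 0. INVALID
Stream 2: error at byte offset 0. INVALID
Stream 3: decodes cleanly. VALID

Answer: no no yes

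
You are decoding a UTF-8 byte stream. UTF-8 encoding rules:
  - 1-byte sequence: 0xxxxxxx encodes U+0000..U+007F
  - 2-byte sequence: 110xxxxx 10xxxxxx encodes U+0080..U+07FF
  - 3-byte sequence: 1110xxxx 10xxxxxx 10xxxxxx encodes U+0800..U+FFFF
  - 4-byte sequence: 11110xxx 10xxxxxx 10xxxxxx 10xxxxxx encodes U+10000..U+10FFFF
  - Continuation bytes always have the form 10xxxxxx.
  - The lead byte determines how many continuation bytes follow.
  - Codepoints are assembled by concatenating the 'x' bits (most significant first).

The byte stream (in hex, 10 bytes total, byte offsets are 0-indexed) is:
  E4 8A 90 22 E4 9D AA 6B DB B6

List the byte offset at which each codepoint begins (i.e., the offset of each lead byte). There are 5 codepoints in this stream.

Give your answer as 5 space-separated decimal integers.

Byte[0]=E4: 3-byte lead, need 2 cont bytes. acc=0x4
Byte[1]=8A: continuation. acc=(acc<<6)|0x0A=0x10A
Byte[2]=90: continuation. acc=(acc<<6)|0x10=0x4290
Completed: cp=U+4290 (starts at byte 0)
Byte[3]=22: 1-byte ASCII. cp=U+0022
Byte[4]=E4: 3-byte lead, need 2 cont bytes. acc=0x4
Byte[5]=9D: continuation. acc=(acc<<6)|0x1D=0x11D
Byte[6]=AA: continuation. acc=(acc<<6)|0x2A=0x476A
Completed: cp=U+476A (starts at byte 4)
Byte[7]=6B: 1-byte ASCII. cp=U+006B
Byte[8]=DB: 2-byte lead, need 1 cont bytes. acc=0x1B
Byte[9]=B6: continuation. acc=(acc<<6)|0x36=0x6F6
Completed: cp=U+06F6 (starts at byte 8)

Answer: 0 3 4 7 8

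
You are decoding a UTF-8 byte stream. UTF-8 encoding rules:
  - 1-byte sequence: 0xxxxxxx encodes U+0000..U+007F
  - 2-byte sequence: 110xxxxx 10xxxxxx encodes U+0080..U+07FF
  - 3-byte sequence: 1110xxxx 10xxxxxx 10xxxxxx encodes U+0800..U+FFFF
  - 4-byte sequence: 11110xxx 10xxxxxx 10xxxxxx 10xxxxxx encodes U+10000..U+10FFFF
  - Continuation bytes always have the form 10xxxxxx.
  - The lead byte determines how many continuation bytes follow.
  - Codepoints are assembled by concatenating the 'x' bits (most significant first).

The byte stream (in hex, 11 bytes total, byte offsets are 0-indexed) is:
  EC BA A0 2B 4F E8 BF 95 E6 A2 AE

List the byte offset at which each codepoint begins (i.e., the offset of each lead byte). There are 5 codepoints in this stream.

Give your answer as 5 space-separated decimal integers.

Byte[0]=EC: 3-byte lead, need 2 cont bytes. acc=0xC
Byte[1]=BA: continuation. acc=(acc<<6)|0x3A=0x33A
Byte[2]=A0: continuation. acc=(acc<<6)|0x20=0xCEA0
Completed: cp=U+CEA0 (starts at byte 0)
Byte[3]=2B: 1-byte ASCII. cp=U+002B
Byte[4]=4F: 1-byte ASCII. cp=U+004F
Byte[5]=E8: 3-byte lead, need 2 cont bytes. acc=0x8
Byte[6]=BF: continuation. acc=(acc<<6)|0x3F=0x23F
Byte[7]=95: continuation. acc=(acc<<6)|0x15=0x8FD5
Completed: cp=U+8FD5 (starts at byte 5)
Byte[8]=E6: 3-byte lead, need 2 cont bytes. acc=0x6
Byte[9]=A2: continuation. acc=(acc<<6)|0x22=0x1A2
Byte[10]=AE: continuation. acc=(acc<<6)|0x2E=0x68AE
Completed: cp=U+68AE (starts at byte 8)

Answer: 0 3 4 5 8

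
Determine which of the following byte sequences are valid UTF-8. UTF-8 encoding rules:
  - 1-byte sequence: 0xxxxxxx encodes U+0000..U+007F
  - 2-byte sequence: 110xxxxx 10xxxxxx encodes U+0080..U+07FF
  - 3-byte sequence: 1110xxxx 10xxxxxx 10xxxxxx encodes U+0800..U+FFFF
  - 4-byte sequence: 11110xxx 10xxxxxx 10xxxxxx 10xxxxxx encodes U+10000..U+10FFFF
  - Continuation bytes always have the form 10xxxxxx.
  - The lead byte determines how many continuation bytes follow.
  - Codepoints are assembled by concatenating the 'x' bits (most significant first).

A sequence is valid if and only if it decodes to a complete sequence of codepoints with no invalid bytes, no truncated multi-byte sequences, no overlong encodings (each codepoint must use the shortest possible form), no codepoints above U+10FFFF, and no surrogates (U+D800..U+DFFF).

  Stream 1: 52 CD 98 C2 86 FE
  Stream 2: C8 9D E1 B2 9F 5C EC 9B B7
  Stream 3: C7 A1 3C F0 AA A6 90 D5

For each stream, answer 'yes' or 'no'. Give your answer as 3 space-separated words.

Stream 1: error at byte offset 5. INVALID
Stream 2: decodes cleanly. VALID
Stream 3: error at byte offset 8. INVALID

Answer: no yes no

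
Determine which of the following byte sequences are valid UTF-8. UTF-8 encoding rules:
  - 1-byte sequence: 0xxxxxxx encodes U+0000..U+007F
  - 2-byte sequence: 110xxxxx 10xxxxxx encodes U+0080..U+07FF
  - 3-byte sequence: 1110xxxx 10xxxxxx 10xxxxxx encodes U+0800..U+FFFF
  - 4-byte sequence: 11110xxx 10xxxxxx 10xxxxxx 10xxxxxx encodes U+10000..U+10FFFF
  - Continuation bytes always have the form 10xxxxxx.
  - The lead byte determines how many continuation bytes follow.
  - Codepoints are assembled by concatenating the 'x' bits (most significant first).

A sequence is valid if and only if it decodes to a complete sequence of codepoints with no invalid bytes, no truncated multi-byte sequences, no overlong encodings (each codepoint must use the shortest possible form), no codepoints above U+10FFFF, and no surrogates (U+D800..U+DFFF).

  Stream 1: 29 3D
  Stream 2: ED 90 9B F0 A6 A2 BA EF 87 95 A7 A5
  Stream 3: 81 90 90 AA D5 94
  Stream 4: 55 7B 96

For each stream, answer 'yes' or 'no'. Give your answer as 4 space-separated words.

Stream 1: decodes cleanly. VALID
Stream 2: error at byte offset 10. INVALID
Stream 3: error at byte offset 0. INVALID
Stream 4: error at byte offset 2. INVALID

Answer: yes no no no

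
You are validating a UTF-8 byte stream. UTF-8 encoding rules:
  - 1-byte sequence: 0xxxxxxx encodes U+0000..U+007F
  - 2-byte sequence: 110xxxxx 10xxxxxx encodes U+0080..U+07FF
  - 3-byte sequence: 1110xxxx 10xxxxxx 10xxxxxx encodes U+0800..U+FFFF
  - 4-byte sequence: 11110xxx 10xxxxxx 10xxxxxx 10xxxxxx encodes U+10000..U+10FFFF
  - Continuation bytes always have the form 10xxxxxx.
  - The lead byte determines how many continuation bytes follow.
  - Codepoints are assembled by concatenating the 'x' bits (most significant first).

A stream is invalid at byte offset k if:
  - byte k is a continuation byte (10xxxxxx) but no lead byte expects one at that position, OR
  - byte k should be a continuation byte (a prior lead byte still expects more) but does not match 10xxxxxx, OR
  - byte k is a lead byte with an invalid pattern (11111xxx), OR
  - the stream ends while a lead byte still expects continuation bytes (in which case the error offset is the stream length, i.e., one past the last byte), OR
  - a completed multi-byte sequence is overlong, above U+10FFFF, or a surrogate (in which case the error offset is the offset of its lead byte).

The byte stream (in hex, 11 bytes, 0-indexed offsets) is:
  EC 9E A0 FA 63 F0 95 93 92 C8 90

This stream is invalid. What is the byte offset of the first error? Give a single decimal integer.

Byte[0]=EC: 3-byte lead, need 2 cont bytes. acc=0xC
Byte[1]=9E: continuation. acc=(acc<<6)|0x1E=0x31E
Byte[2]=A0: continuation. acc=(acc<<6)|0x20=0xC7A0
Completed: cp=U+C7A0 (starts at byte 0)
Byte[3]=FA: INVALID lead byte (not 0xxx/110x/1110/11110)

Answer: 3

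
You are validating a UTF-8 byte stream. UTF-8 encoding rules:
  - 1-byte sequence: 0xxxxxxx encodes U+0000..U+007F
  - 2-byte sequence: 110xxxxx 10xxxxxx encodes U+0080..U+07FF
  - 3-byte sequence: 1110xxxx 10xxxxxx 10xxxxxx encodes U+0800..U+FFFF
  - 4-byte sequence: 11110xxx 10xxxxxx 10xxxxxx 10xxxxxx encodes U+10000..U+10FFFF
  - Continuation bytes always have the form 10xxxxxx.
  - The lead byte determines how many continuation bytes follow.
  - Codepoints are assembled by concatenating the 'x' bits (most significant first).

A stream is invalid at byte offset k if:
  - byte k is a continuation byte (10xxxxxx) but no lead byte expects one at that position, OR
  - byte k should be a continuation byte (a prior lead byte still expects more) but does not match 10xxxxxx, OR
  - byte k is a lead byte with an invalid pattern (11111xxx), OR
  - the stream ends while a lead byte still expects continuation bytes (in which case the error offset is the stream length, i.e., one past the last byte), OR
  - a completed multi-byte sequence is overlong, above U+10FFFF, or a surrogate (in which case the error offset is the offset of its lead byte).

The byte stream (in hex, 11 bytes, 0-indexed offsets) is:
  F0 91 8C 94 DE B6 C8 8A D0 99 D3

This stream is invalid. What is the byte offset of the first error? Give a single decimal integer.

Answer: 11

Derivation:
Byte[0]=F0: 4-byte lead, need 3 cont bytes. acc=0x0
Byte[1]=91: continuation. acc=(acc<<6)|0x11=0x11
Byte[2]=8C: continuation. acc=(acc<<6)|0x0C=0x44C
Byte[3]=94: continuation. acc=(acc<<6)|0x14=0x11314
Completed: cp=U+11314 (starts at byte 0)
Byte[4]=DE: 2-byte lead, need 1 cont bytes. acc=0x1E
Byte[5]=B6: continuation. acc=(acc<<6)|0x36=0x7B6
Completed: cp=U+07B6 (starts at byte 4)
Byte[6]=C8: 2-byte lead, need 1 cont bytes. acc=0x8
Byte[7]=8A: continuation. acc=(acc<<6)|0x0A=0x20A
Completed: cp=U+020A (starts at byte 6)
Byte[8]=D0: 2-byte lead, need 1 cont bytes. acc=0x10
Byte[9]=99: continuation. acc=(acc<<6)|0x19=0x419
Completed: cp=U+0419 (starts at byte 8)
Byte[10]=D3: 2-byte lead, need 1 cont bytes. acc=0x13
Byte[11]: stream ended, expected continuation. INVALID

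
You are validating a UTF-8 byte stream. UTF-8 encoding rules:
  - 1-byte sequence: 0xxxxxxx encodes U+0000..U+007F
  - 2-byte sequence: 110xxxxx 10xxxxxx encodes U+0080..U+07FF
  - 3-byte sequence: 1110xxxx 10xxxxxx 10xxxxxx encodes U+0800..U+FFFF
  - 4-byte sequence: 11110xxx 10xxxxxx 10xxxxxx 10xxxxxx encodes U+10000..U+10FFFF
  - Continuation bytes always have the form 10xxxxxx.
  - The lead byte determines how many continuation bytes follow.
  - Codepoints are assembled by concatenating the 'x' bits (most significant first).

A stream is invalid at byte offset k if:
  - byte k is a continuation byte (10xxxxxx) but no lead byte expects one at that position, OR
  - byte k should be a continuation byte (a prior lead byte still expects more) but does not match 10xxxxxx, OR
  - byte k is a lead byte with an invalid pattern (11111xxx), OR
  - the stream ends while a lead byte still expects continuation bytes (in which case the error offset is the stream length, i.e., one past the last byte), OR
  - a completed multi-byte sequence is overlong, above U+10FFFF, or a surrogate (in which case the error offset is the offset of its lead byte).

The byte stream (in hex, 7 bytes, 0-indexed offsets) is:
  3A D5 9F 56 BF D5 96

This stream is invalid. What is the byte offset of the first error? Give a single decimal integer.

Byte[0]=3A: 1-byte ASCII. cp=U+003A
Byte[1]=D5: 2-byte lead, need 1 cont bytes. acc=0x15
Byte[2]=9F: continuation. acc=(acc<<6)|0x1F=0x55F
Completed: cp=U+055F (starts at byte 1)
Byte[3]=56: 1-byte ASCII. cp=U+0056
Byte[4]=BF: INVALID lead byte (not 0xxx/110x/1110/11110)

Answer: 4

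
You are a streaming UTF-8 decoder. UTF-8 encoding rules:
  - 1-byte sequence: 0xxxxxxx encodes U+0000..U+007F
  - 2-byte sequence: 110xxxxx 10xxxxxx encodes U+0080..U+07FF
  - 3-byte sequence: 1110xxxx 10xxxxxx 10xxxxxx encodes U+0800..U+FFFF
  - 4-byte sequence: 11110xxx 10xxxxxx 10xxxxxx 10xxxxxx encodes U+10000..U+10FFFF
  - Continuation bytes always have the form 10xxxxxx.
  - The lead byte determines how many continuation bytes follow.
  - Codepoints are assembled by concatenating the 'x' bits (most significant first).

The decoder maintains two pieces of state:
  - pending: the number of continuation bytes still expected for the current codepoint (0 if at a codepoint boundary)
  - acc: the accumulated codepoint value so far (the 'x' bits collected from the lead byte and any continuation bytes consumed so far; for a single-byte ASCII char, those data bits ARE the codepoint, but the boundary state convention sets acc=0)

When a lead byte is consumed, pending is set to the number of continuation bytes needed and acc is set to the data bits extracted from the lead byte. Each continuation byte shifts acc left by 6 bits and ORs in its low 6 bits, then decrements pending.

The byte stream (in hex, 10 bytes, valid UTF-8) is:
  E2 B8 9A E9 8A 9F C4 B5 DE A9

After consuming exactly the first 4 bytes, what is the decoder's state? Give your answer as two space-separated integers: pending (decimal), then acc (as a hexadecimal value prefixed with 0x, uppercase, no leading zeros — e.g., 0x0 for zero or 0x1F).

Byte[0]=E2: 3-byte lead. pending=2, acc=0x2
Byte[1]=B8: continuation. acc=(acc<<6)|0x38=0xB8, pending=1
Byte[2]=9A: continuation. acc=(acc<<6)|0x1A=0x2E1A, pending=0
Byte[3]=E9: 3-byte lead. pending=2, acc=0x9

Answer: 2 0x9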